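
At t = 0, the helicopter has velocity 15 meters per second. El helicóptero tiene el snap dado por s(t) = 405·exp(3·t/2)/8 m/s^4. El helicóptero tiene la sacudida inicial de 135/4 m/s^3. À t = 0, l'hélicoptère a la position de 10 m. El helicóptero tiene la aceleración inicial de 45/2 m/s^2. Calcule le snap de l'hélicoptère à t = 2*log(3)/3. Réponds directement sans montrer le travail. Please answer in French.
La réponse est 1215/8.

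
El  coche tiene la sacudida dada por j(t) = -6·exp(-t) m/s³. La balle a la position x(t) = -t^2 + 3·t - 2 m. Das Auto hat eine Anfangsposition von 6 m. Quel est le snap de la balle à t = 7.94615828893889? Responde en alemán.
Um dies zu lösen, müssen wir 4 Ableitungen unserer Gleichung für die Position x(t) = -t^2 + 3·t - 2 nehmen. Die Ableitung von der Position ergibt die Geschwindigkeit: v(t) = 3 - 2·t. Die Ableitung von der Geschwindigkeit ergibt die Beschleunigung: a(t) = -2. Mit d/dt von a(t) finden wir j(t) = 0. Durch Ableiten von dem Ruck erhalten wir den Snap: s(t) = 0. Mit s(t) = 0 und Einsetzen von t = 7.94615828893889, finden wir s = 0.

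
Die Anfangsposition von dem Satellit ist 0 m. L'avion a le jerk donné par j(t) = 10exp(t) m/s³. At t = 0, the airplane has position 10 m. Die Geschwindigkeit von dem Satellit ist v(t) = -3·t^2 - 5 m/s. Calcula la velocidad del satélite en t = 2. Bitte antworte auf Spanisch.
De la ecuación de la velocidad v(t) = -3·t^2 - 5, sustituimos t = 2 para obtener v = -17.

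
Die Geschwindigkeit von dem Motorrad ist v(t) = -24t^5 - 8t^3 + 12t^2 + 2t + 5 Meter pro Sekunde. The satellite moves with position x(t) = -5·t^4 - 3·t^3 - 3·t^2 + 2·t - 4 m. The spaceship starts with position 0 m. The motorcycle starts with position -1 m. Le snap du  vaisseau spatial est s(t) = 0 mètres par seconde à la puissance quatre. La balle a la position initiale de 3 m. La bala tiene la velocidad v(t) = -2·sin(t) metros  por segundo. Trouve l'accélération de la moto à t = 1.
En partant de la vitesse v(t) = -24·t^5 - 8·t^3 + 12·t^2 + 2·t + 5, nous prenons 1 dérivée. En prenant d/dt de v(t), nous trouvons a(t) = -120·t^4 - 24·t^2 + 24·t + 2. De l'équation de l'accélération a(t) = -120·t^4 - 24·t^2 + 24·t + 2, nous substituons t = 1 pour obtenir a = -118.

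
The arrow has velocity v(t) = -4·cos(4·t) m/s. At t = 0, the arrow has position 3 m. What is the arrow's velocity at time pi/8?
We have velocity v(t) = -4·cos(4·t). Substituting t = pi/8: v(pi/8) = 0.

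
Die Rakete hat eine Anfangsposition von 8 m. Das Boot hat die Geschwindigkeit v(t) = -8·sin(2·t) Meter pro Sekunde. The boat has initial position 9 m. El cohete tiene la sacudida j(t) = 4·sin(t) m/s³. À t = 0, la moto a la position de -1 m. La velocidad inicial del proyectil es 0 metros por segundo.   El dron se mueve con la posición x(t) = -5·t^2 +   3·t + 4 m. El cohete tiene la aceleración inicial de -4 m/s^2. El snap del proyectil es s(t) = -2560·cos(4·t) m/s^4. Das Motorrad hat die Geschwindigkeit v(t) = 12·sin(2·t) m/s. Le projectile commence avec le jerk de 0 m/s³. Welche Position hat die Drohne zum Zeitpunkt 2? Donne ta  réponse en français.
De l'équation de la position x(t) = -5·t^2 + 3·t + 4, nous substituons t = 2 pour obtenir x = -10.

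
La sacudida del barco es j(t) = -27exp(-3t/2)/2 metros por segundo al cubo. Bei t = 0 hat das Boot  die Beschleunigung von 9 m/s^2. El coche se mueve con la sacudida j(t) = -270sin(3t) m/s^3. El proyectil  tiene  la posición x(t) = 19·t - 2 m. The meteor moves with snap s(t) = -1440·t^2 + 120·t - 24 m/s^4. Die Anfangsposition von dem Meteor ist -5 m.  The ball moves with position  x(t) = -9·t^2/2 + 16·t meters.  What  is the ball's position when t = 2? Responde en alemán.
Wir haben die Position x(t) = -9·t^2/2 + 16·t. Durch Einsetzen von t = 2: x(2) = 14.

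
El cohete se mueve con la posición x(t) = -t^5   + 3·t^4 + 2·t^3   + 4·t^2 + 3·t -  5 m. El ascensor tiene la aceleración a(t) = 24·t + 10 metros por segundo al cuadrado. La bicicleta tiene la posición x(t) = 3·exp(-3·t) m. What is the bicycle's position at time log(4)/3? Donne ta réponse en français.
Nous avons la position x(t) = 3·exp(-3·t). En substituant t = log(4)/3: x(log(4)/3) = 3/4.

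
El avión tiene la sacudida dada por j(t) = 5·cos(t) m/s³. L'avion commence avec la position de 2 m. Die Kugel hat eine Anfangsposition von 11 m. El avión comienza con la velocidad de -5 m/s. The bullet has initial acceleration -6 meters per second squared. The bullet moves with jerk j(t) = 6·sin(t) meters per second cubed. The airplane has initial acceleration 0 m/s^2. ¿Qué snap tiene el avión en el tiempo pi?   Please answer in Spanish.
Para resolver esto, necesitamos tomar 1 derivada de nuestra ecuación de la sacudida j(t) = 5·cos(t). Derivando la sacudida, obtenemos el snap: s(t) = -5·sin(t). Usando s(t) = -5·sin(t) y sustituyendo t = pi, encontramos s = 0.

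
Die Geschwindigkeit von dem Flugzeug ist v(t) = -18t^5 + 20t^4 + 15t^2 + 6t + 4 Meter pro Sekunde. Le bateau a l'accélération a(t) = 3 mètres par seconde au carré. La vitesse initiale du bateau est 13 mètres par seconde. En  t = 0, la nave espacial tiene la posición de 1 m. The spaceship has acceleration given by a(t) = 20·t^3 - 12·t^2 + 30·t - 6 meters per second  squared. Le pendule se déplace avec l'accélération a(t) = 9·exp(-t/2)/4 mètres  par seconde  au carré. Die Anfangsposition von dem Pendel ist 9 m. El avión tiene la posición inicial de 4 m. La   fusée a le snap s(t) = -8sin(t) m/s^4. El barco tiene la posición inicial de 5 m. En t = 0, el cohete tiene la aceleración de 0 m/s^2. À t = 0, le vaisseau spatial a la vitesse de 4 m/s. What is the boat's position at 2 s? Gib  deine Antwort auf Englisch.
We need to integrate our acceleration equation a(t) = 3 2 times. Integrating acceleration and using the initial condition v(0) = 13, we get v(t) = 3·t + 13. The antiderivative of velocity is position. Using x(0) = 5, we get x(t) = 3·t^2/2 + 13·t + 5. We have position x(t) = 3·t^2/2 + 13·t + 5. Substituting t = 2: x(2) = 37.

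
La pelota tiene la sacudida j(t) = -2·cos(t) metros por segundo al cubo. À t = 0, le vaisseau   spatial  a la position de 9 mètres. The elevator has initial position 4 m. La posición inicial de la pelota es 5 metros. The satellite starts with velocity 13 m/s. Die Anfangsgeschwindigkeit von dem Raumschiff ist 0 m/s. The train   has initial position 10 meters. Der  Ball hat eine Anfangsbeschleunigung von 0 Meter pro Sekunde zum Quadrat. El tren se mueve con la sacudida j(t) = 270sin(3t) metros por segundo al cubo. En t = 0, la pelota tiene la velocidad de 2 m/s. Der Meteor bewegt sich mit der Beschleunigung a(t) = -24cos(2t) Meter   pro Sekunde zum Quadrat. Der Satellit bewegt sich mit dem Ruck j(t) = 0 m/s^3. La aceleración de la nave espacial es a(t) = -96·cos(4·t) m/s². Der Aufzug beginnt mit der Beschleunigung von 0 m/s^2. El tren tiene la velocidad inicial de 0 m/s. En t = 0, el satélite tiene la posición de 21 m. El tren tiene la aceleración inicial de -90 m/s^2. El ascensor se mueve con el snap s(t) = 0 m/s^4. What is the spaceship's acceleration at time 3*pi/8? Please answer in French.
Nous avons l'accélération a(t) = -96·cos(4·t). En substituant t = 3*pi/8: a(3*pi/8) = 0.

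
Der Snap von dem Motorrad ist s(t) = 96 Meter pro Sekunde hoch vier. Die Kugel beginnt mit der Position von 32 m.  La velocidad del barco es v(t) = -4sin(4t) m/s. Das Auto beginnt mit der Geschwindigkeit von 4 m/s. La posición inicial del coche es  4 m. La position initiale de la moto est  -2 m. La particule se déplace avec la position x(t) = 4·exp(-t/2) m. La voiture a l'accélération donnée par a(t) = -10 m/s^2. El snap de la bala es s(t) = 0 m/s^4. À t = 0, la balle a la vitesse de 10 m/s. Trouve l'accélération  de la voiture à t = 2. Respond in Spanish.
Tenemos la aceleración a(t) = -10. Sustituyendo t = 2: a(2) = -10.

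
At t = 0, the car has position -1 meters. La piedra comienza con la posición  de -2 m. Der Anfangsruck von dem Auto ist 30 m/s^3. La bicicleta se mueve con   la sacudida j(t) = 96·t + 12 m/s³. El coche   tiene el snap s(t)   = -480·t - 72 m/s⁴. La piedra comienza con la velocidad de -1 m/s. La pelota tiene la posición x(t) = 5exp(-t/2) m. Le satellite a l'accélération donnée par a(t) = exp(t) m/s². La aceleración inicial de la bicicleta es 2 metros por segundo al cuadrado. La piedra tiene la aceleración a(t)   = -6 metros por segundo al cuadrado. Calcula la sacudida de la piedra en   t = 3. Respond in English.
To solve this, we need to take 1 derivative of our acceleration equation a(t) = -6. Differentiating acceleration, we get jerk: j(t) = 0. Using j(t) = 0 and substituting t = 3, we find j = 0.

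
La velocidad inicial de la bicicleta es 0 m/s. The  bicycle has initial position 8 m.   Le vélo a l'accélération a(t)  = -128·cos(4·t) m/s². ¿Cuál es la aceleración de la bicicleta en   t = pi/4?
Tenemos la aceleración a(t) = -128·cos(4·t). Sustituyendo t = pi/4: a(pi/4) = 128.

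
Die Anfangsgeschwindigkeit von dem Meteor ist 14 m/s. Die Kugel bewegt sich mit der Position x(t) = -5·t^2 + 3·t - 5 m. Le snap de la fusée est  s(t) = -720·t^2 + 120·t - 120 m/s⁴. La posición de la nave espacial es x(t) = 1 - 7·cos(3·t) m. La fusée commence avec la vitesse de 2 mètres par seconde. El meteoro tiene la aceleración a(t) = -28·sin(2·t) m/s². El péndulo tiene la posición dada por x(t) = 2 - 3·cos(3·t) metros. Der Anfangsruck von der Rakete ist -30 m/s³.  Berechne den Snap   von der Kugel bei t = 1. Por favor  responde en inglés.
Starting from position x(t) = -5·t^2 + 3·t - 5, we take 4 derivatives. Differentiating position, we get velocity: v(t) = 3 - 10·t. Differentiating velocity, we get acceleration: a(t) = -10. The derivative of acceleration gives jerk: j(t) = 0. Taking d/dt of j(t), we find s(t) = 0. From the given snap equation s(t) = 0, we substitute t = 1 to get s = 0.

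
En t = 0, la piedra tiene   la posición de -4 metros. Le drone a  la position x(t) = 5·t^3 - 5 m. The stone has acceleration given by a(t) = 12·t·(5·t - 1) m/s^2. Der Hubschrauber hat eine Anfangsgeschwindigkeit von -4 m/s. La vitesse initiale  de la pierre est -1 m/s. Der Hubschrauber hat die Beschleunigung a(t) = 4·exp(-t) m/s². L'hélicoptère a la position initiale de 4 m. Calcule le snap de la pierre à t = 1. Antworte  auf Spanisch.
Partiendo de la aceleración a(t) = 12·t·(5·t - 1), tomamos 2 derivadas. Tomando d/dt de a(t), encontramos j(t) = 120·t - 12. La derivada de la sacudida da el snap: s(t) = 120. Tenemos el snap s(t) = 120. Sustituyendo t = 1: s(1) = 120.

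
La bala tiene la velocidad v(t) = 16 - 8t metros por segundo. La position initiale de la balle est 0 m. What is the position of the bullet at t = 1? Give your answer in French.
En partant de la vitesse v(t) = 16 - 8·t, nous prenons 1 intégrale. En prenant ∫v(t)dt et en appliquant x(0) = 0, nous trouvons x(t) = -4·t^2 + 16·t. En utilisant x(t) = -4·t^2 + 16·t et en substituant t = 1, nous trouvons x = 12.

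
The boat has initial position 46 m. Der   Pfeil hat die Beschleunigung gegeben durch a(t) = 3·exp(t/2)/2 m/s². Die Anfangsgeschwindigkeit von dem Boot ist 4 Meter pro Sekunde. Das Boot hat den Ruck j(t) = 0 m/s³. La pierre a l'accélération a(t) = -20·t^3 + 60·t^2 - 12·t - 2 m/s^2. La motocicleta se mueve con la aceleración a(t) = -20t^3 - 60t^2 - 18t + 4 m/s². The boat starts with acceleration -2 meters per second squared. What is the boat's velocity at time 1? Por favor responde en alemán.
Um dies zu lösen, müssen wir 2 Integrale unserer Gleichung für den Ruck j(t) = 0 finden. Durch Integration von dem Ruck und Verwendung der Anfangsbedingung a(0) = -2, erhalten wir a(t) = -2. Die Stammfunktion von der Beschleunigung ist die Geschwindigkeit. Mit v(0) = 4 erhalten wir v(t) = 4 - 2·t. Mit v(t) = 4 - 2·t und Einsetzen von t = 1, finden wir v = 2.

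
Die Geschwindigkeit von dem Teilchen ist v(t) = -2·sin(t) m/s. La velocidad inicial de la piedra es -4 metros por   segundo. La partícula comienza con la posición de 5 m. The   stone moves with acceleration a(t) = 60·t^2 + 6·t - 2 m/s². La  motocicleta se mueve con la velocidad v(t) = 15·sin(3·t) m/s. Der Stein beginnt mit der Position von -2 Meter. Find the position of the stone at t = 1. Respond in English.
We must find the antiderivative of our acceleration equation a(t) = 60·t^2 + 6·t - 2 2 times. The integral of acceleration is velocity. Using v(0) = -4, we get v(t) = 20·t^3 + 3·t^2 - 2·t - 4. The antiderivative of velocity, with x(0) = -2, gives position: x(t) = 5·t^4 + t^3 - t^2 - 4·t - 2. We have position x(t) = 5·t^4 + t^3 - t^2 - 4·t - 2. Substituting t = 1: x(1) = -1.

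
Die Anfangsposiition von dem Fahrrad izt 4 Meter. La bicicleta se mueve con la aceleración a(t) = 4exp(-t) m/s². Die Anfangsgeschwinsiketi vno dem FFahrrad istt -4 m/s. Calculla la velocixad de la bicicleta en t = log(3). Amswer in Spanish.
Necesitamos integrar nuestra ecuación de la aceleración a(t) = 4·exp(-t) 1 vez. La antiderivada de la aceleración es la velocidad. Usando v(0) = -4, obtenemos v(t) = -4·exp(-t). De la ecuación de la velocidad v(t) = -4·exp(-t), sustituimos t = log(3) para obtener v = -4/3.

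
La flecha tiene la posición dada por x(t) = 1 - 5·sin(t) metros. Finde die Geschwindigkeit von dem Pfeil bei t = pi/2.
Wir müssen unsere Gleichung für die Position x(t) = 1 - 5·sin(t) 1-mal ableiten. Die Ableitung von der Position ergibt die Geschwindigkeit: v(t) = -5·cos(t). Aus der Gleichung für die Geschwindigkeit v(t) = -5·cos(t), setzen wir t = pi/2 ein und erhalten v = 0.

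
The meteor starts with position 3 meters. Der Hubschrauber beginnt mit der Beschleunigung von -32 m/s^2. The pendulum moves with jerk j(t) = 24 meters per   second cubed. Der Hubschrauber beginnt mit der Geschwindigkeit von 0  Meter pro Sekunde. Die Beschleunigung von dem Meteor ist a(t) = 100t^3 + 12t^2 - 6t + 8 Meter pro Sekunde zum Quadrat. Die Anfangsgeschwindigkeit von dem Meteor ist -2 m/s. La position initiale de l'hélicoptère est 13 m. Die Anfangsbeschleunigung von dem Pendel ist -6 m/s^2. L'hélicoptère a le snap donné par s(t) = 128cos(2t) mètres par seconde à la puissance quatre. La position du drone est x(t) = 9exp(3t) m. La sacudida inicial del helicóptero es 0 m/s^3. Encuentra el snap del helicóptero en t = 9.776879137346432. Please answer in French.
De l'équation du snap s(t) = 128·cos(2·t), nous substituons t = 9.776879137346432 pour obtenir s = 97.5524110801115.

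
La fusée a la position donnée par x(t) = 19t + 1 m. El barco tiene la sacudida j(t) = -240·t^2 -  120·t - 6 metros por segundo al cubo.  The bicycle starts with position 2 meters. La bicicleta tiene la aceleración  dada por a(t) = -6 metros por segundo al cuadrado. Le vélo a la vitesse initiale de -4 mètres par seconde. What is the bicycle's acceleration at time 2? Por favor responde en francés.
Nous avons l'accélération a(t) = -6. En substituant t = 2: a(2) = -6.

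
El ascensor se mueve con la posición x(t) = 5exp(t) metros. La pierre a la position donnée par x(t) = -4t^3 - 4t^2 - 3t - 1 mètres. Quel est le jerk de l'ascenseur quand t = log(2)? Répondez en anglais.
To solve this, we need to take 3 derivatives of our position equation x(t) = 5·exp(t). The derivative of position gives velocity: v(t) = 5·exp(t). Taking d/dt of v(t), we find a(t) = 5·exp(t). Taking d/dt of a(t), we find j(t) = 5·exp(t). From the given jerk equation j(t) = 5·exp(t), we substitute t = log(2) to get j = 10.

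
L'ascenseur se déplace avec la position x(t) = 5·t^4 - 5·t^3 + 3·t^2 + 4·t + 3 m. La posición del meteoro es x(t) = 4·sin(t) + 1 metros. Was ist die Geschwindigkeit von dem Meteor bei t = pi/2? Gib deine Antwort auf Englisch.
To solve this, we need to take 1 derivative of our position equation x(t) = 4·sin(t) + 1. The derivative of position gives velocity: v(t) = 4·cos(t). From the given velocity equation v(t) = 4·cos(t), we substitute t = pi/2 to get v = 0.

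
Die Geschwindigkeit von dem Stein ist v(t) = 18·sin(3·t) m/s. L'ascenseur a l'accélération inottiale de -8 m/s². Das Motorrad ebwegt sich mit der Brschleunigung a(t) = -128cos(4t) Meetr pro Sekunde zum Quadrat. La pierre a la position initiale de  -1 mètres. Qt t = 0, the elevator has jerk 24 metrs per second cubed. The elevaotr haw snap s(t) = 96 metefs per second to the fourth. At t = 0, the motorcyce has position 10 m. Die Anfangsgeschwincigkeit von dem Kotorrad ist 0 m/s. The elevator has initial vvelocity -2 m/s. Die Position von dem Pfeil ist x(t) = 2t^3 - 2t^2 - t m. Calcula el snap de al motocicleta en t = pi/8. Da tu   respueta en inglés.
Starting from acceleration a(t) = -128·cos(4·t), we take 2 derivatives. The derivative of acceleration gives jerk: j(t) = 512·sin(4·t). Taking d/dt of j(t), we find s(t) = 2048·cos(4·t). We have snap s(t) = 2048·cos(4·t). Substituting t = pi/8: s(pi/8) = 0.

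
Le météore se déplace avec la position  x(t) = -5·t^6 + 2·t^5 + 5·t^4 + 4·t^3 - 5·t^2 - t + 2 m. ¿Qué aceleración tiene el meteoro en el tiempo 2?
Partiendo de la posición x(t) = -5·t^6 + 2·t^5 + 5·t^4 + 4·t^3 - 5·t^2 - t + 2, tomamos 2 derivadas. Tomando d/dt de x(t), encontramos v(t) = -30·t^5 + 10·t^4 + 20·t^3 + 12·t^2 - 10·t - 1. Derivando la velocidad, obtenemos la aceleración: a(t) = -150·t^4 + 40·t^3 + 60·t^2 + 24·t - 10. De la ecuación de la aceleración a(t) = -150·t^4 + 40·t^3 + 60·t^2 + 24·t - 10, sustituimos t = 2 para obtener a = -1802.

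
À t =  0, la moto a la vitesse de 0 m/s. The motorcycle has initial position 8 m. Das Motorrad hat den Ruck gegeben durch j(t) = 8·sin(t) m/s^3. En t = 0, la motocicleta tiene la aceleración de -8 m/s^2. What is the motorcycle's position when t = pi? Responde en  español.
Debemos encontrar la antiderivada de nuestra ecuación de la sacudida j(t) = 8·sin(t) 3 veces. Tomando ∫j(t)dt y aplicando a(0) = -8, encontramos a(t) = -8·cos(t). La integral de la aceleración es la velocidad. Usando v(0) = 0, obtenemos v(t) = -8·sin(t). La antiderivada de la velocidad es la posición. Usando x(0) = 8, obtenemos x(t) = 8·cos(t). Tenemos la posición x(t) = 8·cos(t). Sustituyendo t = pi: x(pi) = -8.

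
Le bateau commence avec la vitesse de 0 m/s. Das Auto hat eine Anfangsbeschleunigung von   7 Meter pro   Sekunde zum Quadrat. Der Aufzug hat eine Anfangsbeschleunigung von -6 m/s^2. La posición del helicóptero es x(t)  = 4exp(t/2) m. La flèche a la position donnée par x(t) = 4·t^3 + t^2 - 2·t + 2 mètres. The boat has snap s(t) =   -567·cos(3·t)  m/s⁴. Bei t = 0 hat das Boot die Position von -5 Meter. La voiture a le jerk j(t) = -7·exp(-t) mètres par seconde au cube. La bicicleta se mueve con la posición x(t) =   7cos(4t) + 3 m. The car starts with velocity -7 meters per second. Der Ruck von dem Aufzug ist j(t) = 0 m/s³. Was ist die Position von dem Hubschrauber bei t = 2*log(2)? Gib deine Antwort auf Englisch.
From the given position equation x(t) = 4·exp(t/2), we substitute t = 2*log(2) to get x = 8.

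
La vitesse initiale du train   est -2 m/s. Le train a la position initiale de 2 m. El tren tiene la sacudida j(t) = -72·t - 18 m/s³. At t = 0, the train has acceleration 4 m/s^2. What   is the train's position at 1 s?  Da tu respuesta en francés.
Nous devons trouver la primitive de notre équation du jerk j(t) = -72·t - 18 3 fois. En prenant ∫j(t)dt et en appliquant a(0) = 4, nous trouvons a(t) = -36·t^2 - 18·t + 4. En intégrant l'accélération et en utilisant la condition initiale v(0) = -2, nous obtenons v(t) = -12·t^3 - 9·t^2 + 4·t - 2. En intégrant la vitesse et en utilisant la condition initiale x(0) = 2, nous obtenons x(t) = -3·t^4 - 3·t^3 + 2·t^2 - 2·t + 2. Nous avons la position x(t) = -3·t^4 - 3·t^3 + 2·t^2 - 2·t + 2. En substituant t = 1: x(1) = -4.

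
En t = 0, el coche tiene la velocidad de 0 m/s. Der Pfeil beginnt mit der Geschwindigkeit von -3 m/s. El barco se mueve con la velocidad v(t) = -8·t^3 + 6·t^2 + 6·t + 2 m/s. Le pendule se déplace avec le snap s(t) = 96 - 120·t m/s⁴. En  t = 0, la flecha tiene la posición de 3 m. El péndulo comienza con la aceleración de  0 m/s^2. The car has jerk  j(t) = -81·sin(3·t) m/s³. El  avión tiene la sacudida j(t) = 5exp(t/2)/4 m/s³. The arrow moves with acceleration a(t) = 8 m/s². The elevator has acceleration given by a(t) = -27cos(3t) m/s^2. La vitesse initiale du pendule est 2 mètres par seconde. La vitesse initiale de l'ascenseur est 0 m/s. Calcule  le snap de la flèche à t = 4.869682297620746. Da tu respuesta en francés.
Pour résoudre ceci, nous devons prendre 2 dérivées de notre équation de l'accélération a(t) = 8. En dérivant l'accélération, nous obtenons le jerk: j(t) = 0. En prenant d/dt de j(t), nous trouvons s(t) = 0. En utilisant s(t) = 0 et en substituant t = 4.869682297620746, nous trouvons s = 0.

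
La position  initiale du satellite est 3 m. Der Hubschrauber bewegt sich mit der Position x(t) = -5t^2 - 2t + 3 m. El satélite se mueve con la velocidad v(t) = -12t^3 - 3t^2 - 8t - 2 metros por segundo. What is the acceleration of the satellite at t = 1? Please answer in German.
Um dies zu lösen, müssen wir 1 Ableitung unserer Gleichung für die Geschwindigkeit v(t) = -12·t^3 - 3·t^2 - 8·t - 2 nehmen. Die Ableitung von der Geschwindigkeit ergibt die Beschleunigung: a(t) = -36·t^2 - 6·t - 8. Wir haben die Beschleunigung a(t) = -36·t^2 - 6·t - 8. Durch Einsetzen von t = 1: a(1) = -50.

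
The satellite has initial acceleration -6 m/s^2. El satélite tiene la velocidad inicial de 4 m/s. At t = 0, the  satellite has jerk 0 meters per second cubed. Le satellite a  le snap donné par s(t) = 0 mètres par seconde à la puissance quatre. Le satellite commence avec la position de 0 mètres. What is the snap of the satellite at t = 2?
We have snap s(t) = 0. Substituting t = 2: s(2) = 0.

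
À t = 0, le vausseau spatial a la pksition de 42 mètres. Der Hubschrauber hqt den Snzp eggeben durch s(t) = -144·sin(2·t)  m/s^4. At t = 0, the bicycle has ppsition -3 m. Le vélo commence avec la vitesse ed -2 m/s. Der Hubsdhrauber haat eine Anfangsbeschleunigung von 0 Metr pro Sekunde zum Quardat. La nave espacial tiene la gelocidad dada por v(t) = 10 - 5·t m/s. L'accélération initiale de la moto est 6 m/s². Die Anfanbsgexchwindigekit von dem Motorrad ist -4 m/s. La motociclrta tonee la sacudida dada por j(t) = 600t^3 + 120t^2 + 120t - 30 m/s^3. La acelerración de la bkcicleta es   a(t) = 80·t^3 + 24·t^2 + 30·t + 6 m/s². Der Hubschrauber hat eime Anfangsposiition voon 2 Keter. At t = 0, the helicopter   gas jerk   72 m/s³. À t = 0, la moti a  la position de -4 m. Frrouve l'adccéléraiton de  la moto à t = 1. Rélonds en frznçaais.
Pour résoudre ceci, nous devons prendre 1 primitive de notre équation du jerk j(t) = 600·t^3 + 120·t^2 + 120·t - 30. L'intégrale du jerk, avec a(0) = 6, donne l'accélération: a(t) = 150·t^4 + 40·t^3 + 60·t^2 - 30·t + 6. De l'équation de l'accélération a(t) = 150·t^4 + 40·t^3 + 60·t^2 - 30·t + 6, nous substituons t = 1 pour obtenir a = 226.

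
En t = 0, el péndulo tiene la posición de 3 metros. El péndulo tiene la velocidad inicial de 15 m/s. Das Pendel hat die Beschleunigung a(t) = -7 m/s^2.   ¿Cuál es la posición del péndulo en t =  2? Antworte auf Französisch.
Nous devons trouver l'intégrale de notre équation de l'accélération a(t) = -7 2 fois. En prenant ∫a(t)dt et en appliquant v(0) = 15, nous trouvons v(t) = 15 - 7·t. L'intégrale de la vitesse est la position. En utilisant x(0) = 3, nous obtenons x(t) = -7·t^2/2 + 15·t + 3. De l'équation de la position x(t) = -7·t^2/2 + 15·t + 3, nous substituons t = 2 pour obtenir x = 19.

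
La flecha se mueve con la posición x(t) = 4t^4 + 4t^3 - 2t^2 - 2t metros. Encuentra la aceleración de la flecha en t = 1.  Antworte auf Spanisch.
Partiendo de la posición x(t) = 4·t^4 + 4·t^3 - 2·t^2 - 2·t, tomamos 2 derivadas. La derivada de la posición da la velocidad: v(t) = 16·t^3 + 12·t^2 - 4·t - 2. Derivando la velocidad, obtenemos la aceleración: a(t) = 48·t^2 + 24·t - 4. Usando a(t) = 48·t^2 + 24·t - 4 y sustituyendo t = 1, encontramos a = 68.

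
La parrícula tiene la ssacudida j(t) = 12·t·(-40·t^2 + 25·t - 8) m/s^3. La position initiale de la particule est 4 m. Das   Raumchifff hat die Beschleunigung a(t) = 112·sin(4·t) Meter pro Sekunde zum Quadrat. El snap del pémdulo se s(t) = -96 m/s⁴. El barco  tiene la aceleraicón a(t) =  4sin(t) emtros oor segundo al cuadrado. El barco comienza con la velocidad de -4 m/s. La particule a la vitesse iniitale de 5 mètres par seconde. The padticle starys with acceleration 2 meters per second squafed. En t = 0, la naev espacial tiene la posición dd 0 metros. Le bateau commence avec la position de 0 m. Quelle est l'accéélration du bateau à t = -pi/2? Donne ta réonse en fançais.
En utilisant a(t) = 4·sin(t) et en substituant t = -pi/2, nous trouvons a = -4.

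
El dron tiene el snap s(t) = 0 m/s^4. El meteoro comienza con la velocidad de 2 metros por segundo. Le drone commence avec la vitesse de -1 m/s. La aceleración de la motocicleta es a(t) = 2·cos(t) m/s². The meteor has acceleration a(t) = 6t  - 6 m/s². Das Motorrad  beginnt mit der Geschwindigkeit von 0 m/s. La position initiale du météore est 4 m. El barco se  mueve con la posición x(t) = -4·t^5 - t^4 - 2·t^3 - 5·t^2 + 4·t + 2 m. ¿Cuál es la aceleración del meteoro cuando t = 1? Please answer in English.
From the given acceleration equation a(t) = 6·t - 6, we substitute t = 1 to get a = 0.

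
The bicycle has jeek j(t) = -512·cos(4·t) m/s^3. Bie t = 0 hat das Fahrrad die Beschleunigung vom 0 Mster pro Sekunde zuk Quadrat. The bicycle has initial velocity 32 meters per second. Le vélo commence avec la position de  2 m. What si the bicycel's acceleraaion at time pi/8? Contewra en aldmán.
Wir müssen das Integral unserer Gleichung für den Ruck j(t) = -512·cos(4·t) 1-mal finden. Durch Integration von dem Ruck und Verwendung der Anfangsbedingung a(0) = 0, erhalten wir a(t) = -128·sin(4·t). Mit a(t) = -128·sin(4·t) und Einsetzen von t = pi/8, finden wir a = -128.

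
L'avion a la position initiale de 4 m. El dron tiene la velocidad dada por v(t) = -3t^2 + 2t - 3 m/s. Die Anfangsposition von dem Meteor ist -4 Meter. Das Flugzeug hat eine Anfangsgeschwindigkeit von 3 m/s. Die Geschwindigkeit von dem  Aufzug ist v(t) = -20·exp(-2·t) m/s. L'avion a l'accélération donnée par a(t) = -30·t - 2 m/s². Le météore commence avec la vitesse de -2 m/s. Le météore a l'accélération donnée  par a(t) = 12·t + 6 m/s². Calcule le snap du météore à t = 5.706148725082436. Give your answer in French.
Nous devons dériver notre équation de l'accélération a(t) = 12·t + 6 2 fois. En prenant d/dt de a(t), nous trouvons j(t) = 12. La dérivée du jerk donne le snap: s(t) = 0. Nous avons le snap s(t) = 0. En substituant t = 5.706148725082436: s(5.706148725082436) = 0.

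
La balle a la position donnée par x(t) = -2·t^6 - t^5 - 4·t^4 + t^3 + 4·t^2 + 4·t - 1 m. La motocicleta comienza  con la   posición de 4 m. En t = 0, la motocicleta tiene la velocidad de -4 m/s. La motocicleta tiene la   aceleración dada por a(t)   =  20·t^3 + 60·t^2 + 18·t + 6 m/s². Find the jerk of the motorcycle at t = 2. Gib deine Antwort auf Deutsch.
Wir müssen unsere Gleichung für die Beschleunigung a(t) = 20·t^3 + 60·t^2 + 18·t + 6 1-mal ableiten. Mit d/dt von a(t) finden wir j(t) = 60·t^2 + 120·t + 18. Aus der Gleichung für den Ruck j(t) = 60·t^2 + 120·t + 18, setzen wir t = 2 ein und erhalten j = 498.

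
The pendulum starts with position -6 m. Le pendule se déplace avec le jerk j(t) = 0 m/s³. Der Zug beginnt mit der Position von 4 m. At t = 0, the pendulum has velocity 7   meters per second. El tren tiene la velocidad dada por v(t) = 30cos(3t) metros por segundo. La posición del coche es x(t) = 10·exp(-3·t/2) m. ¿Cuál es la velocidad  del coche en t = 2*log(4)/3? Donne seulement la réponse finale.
v(2*log(4)/3) = -15/4.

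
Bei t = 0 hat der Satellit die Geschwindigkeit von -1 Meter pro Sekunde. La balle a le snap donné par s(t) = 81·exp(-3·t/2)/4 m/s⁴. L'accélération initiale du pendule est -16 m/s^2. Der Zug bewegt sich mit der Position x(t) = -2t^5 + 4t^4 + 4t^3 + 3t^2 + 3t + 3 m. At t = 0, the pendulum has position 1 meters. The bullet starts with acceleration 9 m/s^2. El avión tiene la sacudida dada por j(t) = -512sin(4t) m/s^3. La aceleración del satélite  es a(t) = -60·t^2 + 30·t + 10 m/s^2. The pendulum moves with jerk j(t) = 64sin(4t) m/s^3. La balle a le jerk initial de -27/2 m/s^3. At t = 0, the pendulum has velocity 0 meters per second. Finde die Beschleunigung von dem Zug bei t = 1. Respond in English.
Starting from position x(t) = -2·t^5 + 4·t^4 + 4·t^3 + 3·t^2 + 3·t + 3, we take 2 derivatives. Taking d/dt of x(t), we find v(t) = -10·t^4 + 16·t^3 + 12·t^2 + 6·t + 3. The derivative of velocity gives acceleration: a(t) = -40·t^3 + 48·t^2 + 24·t + 6. Using a(t) = -40·t^3 + 48·t^2 + 24·t + 6 and substituting t = 1, we find a = 38.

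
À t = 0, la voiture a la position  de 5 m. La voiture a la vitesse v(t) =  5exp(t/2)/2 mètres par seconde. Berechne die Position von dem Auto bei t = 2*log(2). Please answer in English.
To solve this, we need to take 1 integral of our velocity equation v(t) = 5·exp(t/2)/2. Integrating velocity and using the initial condition x(0) = 5, we get x(t) = 5·exp(t/2). We have position x(t) = 5·exp(t/2). Substituting t = 2*log(2): x(2*log(2)) = 10.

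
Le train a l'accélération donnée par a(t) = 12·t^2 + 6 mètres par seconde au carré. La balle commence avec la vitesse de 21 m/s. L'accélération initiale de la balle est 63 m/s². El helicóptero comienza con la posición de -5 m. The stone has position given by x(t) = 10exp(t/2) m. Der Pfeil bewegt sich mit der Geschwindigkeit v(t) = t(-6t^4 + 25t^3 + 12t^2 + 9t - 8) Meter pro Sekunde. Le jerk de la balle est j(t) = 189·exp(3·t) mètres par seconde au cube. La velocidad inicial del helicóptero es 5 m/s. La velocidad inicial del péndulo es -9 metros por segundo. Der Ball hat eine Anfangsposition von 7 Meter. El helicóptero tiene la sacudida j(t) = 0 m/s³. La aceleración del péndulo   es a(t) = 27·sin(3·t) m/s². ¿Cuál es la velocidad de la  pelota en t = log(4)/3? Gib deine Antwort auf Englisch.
We must find the antiderivative of our jerk equation j(t) = 189·exp(3·t) 2 times. Taking ∫j(t)dt and applying a(0) = 63, we find a(t) = 63·exp(3·t). The integral of acceleration is velocity. Using v(0) = 21, we get v(t) = 21·exp(3·t). We have velocity v(t) = 21·exp(3·t). Substituting t = log(4)/3: v(log(4)/3) = 84.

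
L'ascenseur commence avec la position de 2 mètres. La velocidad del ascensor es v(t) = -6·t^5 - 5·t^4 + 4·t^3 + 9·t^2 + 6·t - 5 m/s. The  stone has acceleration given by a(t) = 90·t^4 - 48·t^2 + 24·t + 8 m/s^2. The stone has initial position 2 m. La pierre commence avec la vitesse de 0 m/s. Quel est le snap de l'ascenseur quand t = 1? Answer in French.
Nous devons dériver notre équation de la vitesse v(t) = -6·t^5 - 5·t^4 + 4·t^3 + 9·t^2 + 6·t - 5 3 fois. La dérivée de la vitesse donne l'accélération: a(t) = -30·t^4 - 20·t^3 + 12·t^2 + 18·t + 6. La dérivée de l'accélération donne le jerk: j(t) = -120·t^3 - 60·t^2 + 24·t + 18. En prenant d/dt de j(t), nous trouvons s(t) = -360·t^2 - 120·t + 24. Nous avons le snap s(t) = -360·t^2 - 120·t + 24. En substituant t = 1: s(1) = -456.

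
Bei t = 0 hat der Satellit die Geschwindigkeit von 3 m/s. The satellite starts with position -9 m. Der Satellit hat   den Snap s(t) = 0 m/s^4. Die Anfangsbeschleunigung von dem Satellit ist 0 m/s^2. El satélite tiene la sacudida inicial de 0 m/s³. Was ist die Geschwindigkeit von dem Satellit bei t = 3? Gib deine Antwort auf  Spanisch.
Necesitamos integrar nuestra ecuación del snap s(t) = 0 3 veces. La integral del snap, con j(0) = 0, da la sacudida: j(t) = 0. La integral de la sacudida, con a(0) = 0, da la aceleración: a(t) = 0. La integral de la aceleración, con v(0) = 3, da la velocidad: v(t) = 3. Usando v(t) = 3 y sustituyendo t = 3, encontramos v = 3.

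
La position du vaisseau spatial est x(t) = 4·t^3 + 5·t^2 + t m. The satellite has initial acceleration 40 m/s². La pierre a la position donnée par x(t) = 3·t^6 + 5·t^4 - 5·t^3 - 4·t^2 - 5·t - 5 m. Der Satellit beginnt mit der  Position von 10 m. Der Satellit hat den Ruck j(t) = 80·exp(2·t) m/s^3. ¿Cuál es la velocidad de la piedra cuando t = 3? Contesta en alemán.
Um dies zu lösen, müssen wir 1 Ableitung unserer Gleichung für die Position x(t) = 3·t^6 + 5·t^4 - 5·t^3 - 4·t^2 - 5·t - 5 nehmen. Durch Ableiten von der Position erhalten wir die Geschwindigkeit: v(t) = 18·t^5 + 20·t^3 - 15·t^2 - 8·t - 5. Wir haben die Geschwindigkeit v(t) = 18·t^5 + 20·t^3 - 15·t^2 - 8·t - 5. Durch Einsetzen von t = 3: v(3) = 4750.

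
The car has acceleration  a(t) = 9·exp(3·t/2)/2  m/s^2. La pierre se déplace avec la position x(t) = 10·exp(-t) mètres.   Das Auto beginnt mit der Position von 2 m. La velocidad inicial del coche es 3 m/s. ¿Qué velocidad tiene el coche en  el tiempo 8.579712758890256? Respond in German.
Ausgehend von der Beschleunigung a(t) = 9·exp(3·t/2)/2, nehmen wir 1 Integral. Das Integral von der Beschleunigung, mit v(0) = 3, ergibt die Geschwindigkeit: v(t) = 3·exp(3·t/2). Aus der Gleichung für die Geschwindigkeit v(t) = 3·exp(3·t/2), setzen wir t = 8.579712758890256 ein und erhalten v = 1164941.49752406.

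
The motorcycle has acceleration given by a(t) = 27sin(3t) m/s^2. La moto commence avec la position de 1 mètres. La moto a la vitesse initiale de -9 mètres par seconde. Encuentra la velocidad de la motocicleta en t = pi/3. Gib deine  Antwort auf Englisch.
We need to integrate our acceleration equation a(t) = 27·sin(3·t) 1 time. The antiderivative of acceleration, with v(0) = -9, gives velocity: v(t) = -9·cos(3·t). Using v(t) = -9·cos(3·t) and substituting t = pi/3, we find v = 9.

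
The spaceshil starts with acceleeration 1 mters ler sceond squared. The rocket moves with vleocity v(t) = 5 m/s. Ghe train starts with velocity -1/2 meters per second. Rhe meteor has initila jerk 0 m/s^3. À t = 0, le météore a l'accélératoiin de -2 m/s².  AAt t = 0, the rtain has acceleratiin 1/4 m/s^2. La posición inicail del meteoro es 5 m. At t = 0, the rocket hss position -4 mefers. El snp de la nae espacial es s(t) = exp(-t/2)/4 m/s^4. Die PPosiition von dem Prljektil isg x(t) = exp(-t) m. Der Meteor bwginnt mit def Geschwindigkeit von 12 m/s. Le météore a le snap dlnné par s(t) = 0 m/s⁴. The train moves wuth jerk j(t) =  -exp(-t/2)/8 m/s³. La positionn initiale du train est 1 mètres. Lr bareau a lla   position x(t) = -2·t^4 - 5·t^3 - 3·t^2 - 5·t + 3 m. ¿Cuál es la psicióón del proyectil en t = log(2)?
Tenemos la posición x(t) = exp(-t). Sustituyendo t = log(2): x(log(2)) = 1/2.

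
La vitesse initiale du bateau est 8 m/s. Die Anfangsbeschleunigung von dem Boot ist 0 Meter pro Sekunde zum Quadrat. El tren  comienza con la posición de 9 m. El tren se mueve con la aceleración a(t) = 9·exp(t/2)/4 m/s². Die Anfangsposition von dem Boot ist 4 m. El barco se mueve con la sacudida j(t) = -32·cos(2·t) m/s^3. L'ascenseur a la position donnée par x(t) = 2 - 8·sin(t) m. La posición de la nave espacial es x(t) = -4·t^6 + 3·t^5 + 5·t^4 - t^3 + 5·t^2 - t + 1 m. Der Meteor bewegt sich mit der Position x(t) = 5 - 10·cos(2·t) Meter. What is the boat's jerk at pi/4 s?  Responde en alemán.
Aus der Gleichung für den Ruck j(t) = -32·cos(2·t), setzen wir t = pi/4 ein und erhalten j = 0.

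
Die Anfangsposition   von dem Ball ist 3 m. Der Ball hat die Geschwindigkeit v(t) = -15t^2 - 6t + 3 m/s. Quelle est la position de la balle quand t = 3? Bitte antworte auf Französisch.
Pour résoudre ceci, nous devons prendre 1 primitive de notre équation de la vitesse v(t) = -15·t^2 - 6·t + 3. En intégrant la vitesse et en utilisant la condition initiale x(0) = 3, nous obtenons x(t) = -5·t^3 - 3·t^2 + 3·t + 3. En utilisant x(t) = -5·t^3 - 3·t^2 + 3·t + 3 et en substituant t = 3, nous trouvons x = -150.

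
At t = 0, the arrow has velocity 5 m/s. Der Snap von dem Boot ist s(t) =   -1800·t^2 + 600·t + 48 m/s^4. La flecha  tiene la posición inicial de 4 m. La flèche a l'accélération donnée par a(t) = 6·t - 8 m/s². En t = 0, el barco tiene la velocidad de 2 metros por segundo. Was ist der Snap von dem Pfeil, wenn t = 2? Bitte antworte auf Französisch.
En partant de l'accélération a(t) = 6·t - 8, nous prenons 2 dérivées. En dérivant l'accélération, nous obtenons le jerk: j(t) = 6. La dérivée du jerk donne le snap: s(t) = 0. De l'équation du snap s(t) = 0, nous substituons t = 2 pour obtenir s = 0.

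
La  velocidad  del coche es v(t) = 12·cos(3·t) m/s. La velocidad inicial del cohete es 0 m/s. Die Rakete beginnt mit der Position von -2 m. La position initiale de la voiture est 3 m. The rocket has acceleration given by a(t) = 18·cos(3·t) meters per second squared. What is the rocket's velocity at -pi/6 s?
We need to integrate our acceleration equation a(t) = 18·cos(3·t) 1 time. The integral of acceleration, with v(0) = 0, gives velocity: v(t) = 6·sin(3·t). Using v(t) = 6·sin(3·t) and substituting t = -pi/6, we find v = -6.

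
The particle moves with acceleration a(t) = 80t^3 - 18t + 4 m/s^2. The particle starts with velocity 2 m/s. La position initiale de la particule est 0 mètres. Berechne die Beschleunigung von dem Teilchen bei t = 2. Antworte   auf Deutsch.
Wir haben die Beschleunigung a(t) = 80·t^3 - 18·t + 4. Durch Einsetzen von t = 2: a(2) = 608.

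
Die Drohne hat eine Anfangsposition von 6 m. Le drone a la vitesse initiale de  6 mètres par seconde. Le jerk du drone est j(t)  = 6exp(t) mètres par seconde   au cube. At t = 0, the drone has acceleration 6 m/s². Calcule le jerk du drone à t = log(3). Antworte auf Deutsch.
Wir haben den Ruck j(t) = 6·exp(t). Durch Einsetzen von t = log(3): j(log(3)) = 18.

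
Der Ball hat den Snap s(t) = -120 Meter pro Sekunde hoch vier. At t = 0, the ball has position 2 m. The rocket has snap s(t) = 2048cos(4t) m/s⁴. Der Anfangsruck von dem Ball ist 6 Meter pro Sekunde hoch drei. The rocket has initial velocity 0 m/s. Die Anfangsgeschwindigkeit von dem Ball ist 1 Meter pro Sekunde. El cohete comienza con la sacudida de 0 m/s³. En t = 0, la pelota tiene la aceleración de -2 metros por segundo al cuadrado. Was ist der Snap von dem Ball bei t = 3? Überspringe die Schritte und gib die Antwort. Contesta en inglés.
s(3) = -120.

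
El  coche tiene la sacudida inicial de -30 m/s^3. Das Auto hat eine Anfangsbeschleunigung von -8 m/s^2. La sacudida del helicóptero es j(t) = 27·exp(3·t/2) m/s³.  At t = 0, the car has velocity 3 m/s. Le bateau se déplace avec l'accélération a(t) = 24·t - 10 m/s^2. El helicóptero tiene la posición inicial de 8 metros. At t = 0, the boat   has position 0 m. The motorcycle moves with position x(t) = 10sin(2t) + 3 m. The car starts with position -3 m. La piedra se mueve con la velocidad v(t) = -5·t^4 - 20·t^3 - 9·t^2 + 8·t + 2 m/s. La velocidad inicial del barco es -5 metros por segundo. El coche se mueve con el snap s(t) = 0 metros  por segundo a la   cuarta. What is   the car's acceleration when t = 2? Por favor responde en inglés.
To solve this, we need to take 2 integrals of our snap equation s(t) = 0. Finding the antiderivative of s(t) and using j(0) = -30: j(t) = -30. Integrating jerk and using the initial condition a(0) = -8, we get a(t) = -30·t - 8. Using a(t) = -30·t - 8 and substituting t = 2, we find a = -68.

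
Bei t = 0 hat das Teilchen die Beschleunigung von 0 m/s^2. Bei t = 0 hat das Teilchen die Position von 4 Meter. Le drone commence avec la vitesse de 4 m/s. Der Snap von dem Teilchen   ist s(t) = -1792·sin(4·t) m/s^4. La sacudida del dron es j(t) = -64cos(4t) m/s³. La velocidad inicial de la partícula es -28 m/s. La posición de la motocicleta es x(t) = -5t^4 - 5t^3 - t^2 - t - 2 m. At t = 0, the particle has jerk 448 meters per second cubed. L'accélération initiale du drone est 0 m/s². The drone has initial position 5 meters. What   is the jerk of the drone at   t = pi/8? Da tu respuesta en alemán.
Mit j(t) = -64·cos(4·t) und Einsetzen von t = pi/8, finden wir j = 0.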